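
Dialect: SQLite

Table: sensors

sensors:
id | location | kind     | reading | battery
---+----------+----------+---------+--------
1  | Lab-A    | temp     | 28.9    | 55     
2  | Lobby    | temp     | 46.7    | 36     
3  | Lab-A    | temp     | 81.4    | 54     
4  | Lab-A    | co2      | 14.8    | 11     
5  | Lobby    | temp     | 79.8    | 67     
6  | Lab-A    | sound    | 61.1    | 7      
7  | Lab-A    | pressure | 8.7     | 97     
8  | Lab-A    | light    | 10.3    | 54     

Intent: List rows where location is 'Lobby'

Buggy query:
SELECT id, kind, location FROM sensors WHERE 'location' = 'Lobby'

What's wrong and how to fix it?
Bug: 'location' in single quotes is a string literal, not the column; the comparison is literal-vs-literal and never true

Fix: Remove the quotes around the column name (or use double quotes for an identifier)

Corrected query:
SELECT id, kind, location FROM sensors WHERE location = 'Lobby'

Result:
id | kind | location
---+------+---------
2  | temp | Lobby   
5  | temp | Lobby   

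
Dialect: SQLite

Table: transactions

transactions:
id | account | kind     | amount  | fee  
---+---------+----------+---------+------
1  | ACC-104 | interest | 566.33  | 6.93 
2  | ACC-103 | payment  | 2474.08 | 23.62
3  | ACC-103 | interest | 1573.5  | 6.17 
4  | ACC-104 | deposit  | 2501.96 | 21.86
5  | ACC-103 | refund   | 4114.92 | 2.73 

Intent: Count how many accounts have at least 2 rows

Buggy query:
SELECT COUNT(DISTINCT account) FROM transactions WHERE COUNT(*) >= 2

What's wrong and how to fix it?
Bug: WHERE filters individual rows, not groups, so a group-level COUNT is invalid there

Fix: Group first with HAVING COUNT(*) >= 2, then COUNT the resulting groups

Corrected query:
SELECT COUNT(*) FROM (SELECT account FROM transactions GROUP BY account HAVING COUNT(*) >= 2)

Result:
COUNT(*)
--------
2       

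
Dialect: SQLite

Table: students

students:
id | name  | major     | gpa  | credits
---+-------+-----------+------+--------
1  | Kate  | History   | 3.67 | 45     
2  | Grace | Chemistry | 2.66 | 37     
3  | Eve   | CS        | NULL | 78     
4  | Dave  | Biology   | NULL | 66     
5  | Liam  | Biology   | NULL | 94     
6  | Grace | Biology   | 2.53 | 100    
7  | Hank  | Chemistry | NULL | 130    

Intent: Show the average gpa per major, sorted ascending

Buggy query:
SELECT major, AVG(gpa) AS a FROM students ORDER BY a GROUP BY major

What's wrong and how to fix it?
Bug: GROUP BY must precede ORDER BY

Fix: Reorder: SELECT … FROM … GROUP BY … ORDER BY …

Corrected query:
SELECT major, AVG(gpa) AS a FROM students GROUP BY major ORDER BY a

Result:
major     | a   
----------+-----
CS        | NULL
Biology   | 2.53
Chemistry | 2.66
History   | 3.67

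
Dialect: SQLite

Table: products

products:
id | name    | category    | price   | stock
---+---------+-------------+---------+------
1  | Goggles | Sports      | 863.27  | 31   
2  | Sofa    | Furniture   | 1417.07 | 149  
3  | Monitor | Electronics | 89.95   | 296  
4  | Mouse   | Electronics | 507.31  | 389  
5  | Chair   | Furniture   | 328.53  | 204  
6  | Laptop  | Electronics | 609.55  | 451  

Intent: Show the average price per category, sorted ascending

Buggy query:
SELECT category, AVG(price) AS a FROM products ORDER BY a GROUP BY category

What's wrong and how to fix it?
Bug: ORDER BY appears before GROUP BY; SQL clause order requires GROUP BY first

Fix: Reorder: SELECT … FROM … GROUP BY … ORDER BY …

Corrected query:
SELECT category, AVG(price) AS a FROM products GROUP BY category ORDER BY a

Result:
category    | a     
------------+-------
Electronics | 402.27
Sports      | 863.27
Furniture   | 872.8 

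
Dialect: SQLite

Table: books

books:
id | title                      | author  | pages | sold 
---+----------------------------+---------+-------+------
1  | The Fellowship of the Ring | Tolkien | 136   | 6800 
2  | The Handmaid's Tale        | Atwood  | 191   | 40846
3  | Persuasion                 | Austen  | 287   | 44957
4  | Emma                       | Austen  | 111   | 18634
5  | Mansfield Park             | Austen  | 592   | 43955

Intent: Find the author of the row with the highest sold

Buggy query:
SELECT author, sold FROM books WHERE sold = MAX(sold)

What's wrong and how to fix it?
Bug: WHERE is evaluated per row; an aggregate over the whole table isn't defined there

Fix: Wrap MAX in a scalar subquery so WHERE compares against a single value

Corrected query:
SELECT author, sold FROM books WHERE sold = (SELECT MAX(sold) FROM books)

Result:
author | sold 
-------+------
Austen | 44957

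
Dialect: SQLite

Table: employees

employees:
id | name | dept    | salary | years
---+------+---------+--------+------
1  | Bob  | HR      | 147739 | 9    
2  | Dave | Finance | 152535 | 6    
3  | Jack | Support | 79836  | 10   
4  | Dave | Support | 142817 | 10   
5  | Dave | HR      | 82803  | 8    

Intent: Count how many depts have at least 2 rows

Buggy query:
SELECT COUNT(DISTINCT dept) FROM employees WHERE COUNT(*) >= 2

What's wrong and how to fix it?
Bug: COUNT(*) cannot appear in WHERE; the per-group count doesn't exist yet

Fix: Group first with HAVING COUNT(*) >= 2, then COUNT the resulting groups

Corrected query:
SELECT COUNT(*) FROM (SELECT dept FROM employees GROUP BY dept HAVING COUNT(*) >= 2)

Result:
COUNT(*)
--------
2       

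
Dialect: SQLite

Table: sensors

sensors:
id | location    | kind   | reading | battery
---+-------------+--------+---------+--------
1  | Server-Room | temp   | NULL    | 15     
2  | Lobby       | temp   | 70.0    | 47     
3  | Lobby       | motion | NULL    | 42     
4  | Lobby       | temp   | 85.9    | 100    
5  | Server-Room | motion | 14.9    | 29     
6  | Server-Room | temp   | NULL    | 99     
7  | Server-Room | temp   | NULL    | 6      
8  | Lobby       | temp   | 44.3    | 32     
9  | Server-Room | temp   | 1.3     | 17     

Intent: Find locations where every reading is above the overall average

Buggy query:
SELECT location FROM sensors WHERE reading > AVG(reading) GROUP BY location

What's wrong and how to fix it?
Bug: WHERE evaluates per row before aggregation, so AVG() is unavailable

Fix: Compute the overall average in a scalar subquery and compare each group's MIN against it in HAVING

Corrected query:
SELECT location FROM sensors GROUP BY location HAVING MIN(reading) > (SELECT AVG(reading) FROM sensors)

Result:
location
--------
Lobby   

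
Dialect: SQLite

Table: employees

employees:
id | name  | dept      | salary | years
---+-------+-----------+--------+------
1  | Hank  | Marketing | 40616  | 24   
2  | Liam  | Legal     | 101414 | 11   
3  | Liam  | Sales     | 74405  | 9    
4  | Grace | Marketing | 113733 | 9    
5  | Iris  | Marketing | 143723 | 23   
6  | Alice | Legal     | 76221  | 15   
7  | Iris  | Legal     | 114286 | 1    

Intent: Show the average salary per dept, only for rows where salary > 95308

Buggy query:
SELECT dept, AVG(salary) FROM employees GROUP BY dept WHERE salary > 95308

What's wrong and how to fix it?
Bug: Row-level WHERE must come before GROUP BY in the clause order

Fix: Move the WHERE clause before GROUP BY

Corrected query:
SELECT dept, AVG(salary) FROM employees WHERE salary > 95308 GROUP BY dept

Result:
dept      | AVG(salary)
----------+------------
Legal     | 107850     
Marketing | 128728     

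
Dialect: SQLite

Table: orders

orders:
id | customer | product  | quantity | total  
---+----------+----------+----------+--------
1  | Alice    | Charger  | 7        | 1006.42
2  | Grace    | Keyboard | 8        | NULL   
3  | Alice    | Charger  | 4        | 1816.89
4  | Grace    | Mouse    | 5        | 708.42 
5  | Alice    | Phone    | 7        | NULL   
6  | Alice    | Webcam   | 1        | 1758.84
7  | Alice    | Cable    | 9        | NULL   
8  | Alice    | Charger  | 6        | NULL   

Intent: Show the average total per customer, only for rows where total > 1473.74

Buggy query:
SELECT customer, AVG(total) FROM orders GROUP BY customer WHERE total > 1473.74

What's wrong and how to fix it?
Bug: WHERE cannot follow GROUP BY

Fix: Move the WHERE clause before GROUP BY

Corrected query:
SELECT customer, AVG(total) FROM orders WHERE total > 1473.74 GROUP BY customer

Result:
customer | AVG(total)
---------+-----------
Alice    | 1787.865  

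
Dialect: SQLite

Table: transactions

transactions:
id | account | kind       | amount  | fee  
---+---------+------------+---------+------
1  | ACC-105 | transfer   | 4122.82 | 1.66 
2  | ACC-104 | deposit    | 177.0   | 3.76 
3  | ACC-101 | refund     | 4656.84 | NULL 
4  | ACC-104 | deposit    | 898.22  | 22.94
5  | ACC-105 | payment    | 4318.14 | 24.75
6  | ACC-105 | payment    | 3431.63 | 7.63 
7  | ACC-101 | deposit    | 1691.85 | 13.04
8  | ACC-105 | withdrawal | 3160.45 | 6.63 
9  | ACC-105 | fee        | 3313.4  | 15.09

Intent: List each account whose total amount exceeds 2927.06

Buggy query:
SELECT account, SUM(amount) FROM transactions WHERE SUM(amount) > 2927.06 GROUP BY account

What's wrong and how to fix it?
Bug: Aggregate functions cannot appear in a WHERE clause

Fix: Move the aggregate condition to a HAVING clause

Corrected query:
SELECT account, SUM(amount) FROM transactions GROUP BY account HAVING SUM(amount) > 2927.06

Result:
account | SUM(amount)
--------+------------
ACC-101 | 6348.69    
ACC-105 | 18346.44   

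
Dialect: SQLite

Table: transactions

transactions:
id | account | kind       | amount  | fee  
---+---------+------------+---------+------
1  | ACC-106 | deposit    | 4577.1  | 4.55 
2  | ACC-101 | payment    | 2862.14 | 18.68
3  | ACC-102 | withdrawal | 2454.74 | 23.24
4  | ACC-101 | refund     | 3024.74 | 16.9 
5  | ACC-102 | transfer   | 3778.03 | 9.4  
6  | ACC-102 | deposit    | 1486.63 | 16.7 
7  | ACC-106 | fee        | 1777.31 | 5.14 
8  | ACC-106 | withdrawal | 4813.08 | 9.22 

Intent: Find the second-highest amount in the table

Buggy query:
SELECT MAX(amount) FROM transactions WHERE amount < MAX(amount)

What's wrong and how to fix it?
Bug: The inner MAX is an aggregate inside WHERE, which is not allowed

Fix: Compute the overall MAX in a subquery, then take MAX of rows below it

Corrected query:
SELECT MAX(amount) FROM transactions WHERE amount < (SELECT MAX(amount) FROM transactions)

Result:
MAX(amount)
-----------
4577.1     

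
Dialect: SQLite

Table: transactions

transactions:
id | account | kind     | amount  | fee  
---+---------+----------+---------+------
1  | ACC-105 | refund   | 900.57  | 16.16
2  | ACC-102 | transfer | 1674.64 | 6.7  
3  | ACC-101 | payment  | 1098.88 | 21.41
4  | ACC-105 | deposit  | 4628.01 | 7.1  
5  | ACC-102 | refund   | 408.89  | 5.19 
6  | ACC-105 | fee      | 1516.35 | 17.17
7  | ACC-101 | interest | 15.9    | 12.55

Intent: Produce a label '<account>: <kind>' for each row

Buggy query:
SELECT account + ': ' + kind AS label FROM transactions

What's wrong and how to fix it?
Bug: SQLite uses || for string concatenation; + coerces text to numbers (yielding 0)

Fix: Use the || operator for string concatenation

Corrected query:
SELECT account || ': ' || kind AS label FROM transactions

Result:
label            
-----------------
ACC-105: refund  
ACC-102: transfer
ACC-101: payment 
ACC-105: deposit 
ACC-102: refund  
ACC-105: fee     
ACC-101: interest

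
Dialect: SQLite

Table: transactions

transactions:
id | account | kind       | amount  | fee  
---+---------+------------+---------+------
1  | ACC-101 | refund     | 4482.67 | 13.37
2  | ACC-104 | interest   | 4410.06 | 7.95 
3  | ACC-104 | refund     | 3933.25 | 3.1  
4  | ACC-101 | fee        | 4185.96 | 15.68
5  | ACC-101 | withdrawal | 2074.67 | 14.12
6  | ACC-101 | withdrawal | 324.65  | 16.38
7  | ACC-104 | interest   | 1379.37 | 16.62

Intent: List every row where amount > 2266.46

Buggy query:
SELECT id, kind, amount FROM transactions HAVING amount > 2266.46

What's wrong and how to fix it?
Bug: HAVING filters the output of aggregation, but this query has no GROUP BY and no aggregate functions, so SQLite rejects it (HAVING clause on a non-aggregate query); the condition here is per row

Fix: Replace HAVING with WHERE since the condition applies to individual rows

Corrected query:
SELECT id, kind, amount FROM transactions WHERE amount > 2266.46

Result:
id | kind     | amount 
---+----------+--------
1  | refund   | 4482.67
2  | interest | 4410.06
3  | refund   | 3933.25
4  | fee      | 4185.96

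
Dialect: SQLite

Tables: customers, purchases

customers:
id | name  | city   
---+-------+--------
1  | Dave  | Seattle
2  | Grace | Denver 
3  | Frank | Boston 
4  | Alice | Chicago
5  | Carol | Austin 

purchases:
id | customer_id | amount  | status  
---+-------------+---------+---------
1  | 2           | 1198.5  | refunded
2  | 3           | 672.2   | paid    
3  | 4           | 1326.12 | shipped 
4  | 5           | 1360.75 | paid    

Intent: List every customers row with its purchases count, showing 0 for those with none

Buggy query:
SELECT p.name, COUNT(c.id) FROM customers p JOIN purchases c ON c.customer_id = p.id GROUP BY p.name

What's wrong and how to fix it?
Bug: An inner join excludes parents with zero children

Fix: Use LEFT JOIN so parents without children still appear (COUNT(c.id) gives 0)

Corrected query:
SELECT p.name, COUNT(c.id) FROM customers p LEFT JOIN purchases c ON c.customer_id = p.id GROUP BY p.name

Result:
name  | COUNT(c.id)
------+------------
Alice | 1          
Carol | 1          
Dave  | 0          
Frank | 1          
Grace | 1          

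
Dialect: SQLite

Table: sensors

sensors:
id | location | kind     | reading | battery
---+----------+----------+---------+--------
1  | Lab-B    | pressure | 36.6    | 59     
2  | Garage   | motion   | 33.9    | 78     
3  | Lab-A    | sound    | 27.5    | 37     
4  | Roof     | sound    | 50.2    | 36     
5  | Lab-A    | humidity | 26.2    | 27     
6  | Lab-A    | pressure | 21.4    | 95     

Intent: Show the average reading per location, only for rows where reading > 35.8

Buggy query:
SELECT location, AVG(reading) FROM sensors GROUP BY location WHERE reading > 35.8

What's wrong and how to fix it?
Bug: WHERE cannot follow GROUP BY

Fix: Move the WHERE clause before GROUP BY

Corrected query:
SELECT location, AVG(reading) FROM sensors WHERE reading > 35.8 GROUP BY location

Result:
location | AVG(reading)
---------+-------------
Lab-B    | 36.6        
Roof     | 50.2        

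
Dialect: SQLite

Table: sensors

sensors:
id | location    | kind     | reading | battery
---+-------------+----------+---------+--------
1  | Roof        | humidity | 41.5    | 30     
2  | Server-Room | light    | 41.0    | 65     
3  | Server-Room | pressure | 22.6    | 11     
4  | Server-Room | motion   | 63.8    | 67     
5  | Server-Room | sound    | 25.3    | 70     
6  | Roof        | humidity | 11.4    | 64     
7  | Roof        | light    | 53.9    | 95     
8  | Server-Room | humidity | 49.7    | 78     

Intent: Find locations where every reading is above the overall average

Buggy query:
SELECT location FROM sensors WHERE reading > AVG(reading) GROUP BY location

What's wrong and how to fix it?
Bug: WHERE evaluates per row before aggregation, so AVG() is unavailable

Fix: Use a subquery for AVG and a HAVING MIN(...) filter so the condition holds for every row in the group

Corrected query:
SELECT location FROM sensors GROUP BY location HAVING MIN(reading) > (SELECT AVG(reading) FROM sensors)

Result:
(no rows)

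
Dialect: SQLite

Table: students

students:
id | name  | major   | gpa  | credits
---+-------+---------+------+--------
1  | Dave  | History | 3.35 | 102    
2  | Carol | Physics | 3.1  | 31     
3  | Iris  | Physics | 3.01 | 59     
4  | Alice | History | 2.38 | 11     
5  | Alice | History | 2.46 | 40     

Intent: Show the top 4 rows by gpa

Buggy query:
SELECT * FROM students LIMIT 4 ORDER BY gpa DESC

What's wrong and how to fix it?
Bug: ORDER BY cannot follow LIMIT; LIMIT is the final clause

Fix: Sort with ORDER BY, then apply LIMIT

Corrected query:
SELECT * FROM students ORDER BY gpa DESC LIMIT 4

Result:
id | name  | major   | gpa  | credits
---+-------+---------+------+--------
1  | Dave  | History | 3.35 | 102    
2  | Carol | Physics | 3.1  | 31     
3  | Iris  | Physics | 3.01 | 59     
5  | Alice | History | 2.46 | 40     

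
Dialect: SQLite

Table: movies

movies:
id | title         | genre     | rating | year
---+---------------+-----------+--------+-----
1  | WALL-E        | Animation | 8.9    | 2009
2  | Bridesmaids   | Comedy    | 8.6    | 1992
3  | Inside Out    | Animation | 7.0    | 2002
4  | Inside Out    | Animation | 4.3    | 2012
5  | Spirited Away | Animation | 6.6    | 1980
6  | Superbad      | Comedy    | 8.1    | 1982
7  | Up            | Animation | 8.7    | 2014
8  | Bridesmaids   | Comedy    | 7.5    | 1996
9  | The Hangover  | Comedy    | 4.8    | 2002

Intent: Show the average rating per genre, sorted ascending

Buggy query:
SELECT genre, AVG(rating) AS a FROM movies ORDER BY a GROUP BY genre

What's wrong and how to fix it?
Bug: ORDER BY appears before GROUP BY; SQL clause order requires GROUP BY first

Fix: Move ORDER BY to the end, after GROUP BY

Corrected query:
SELECT genre, AVG(rating) AS a FROM movies GROUP BY genre ORDER BY a

Result:
genre     | a   
----------+-----
Animation | 7.1 
Comedy    | 7.25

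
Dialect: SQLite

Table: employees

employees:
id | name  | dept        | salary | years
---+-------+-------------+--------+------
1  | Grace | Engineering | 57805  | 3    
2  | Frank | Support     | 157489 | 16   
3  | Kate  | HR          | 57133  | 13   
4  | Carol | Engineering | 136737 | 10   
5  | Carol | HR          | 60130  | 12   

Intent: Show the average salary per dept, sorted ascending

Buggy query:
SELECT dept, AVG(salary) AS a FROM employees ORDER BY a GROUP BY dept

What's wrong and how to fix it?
Bug: ORDER BY appears before GROUP BY; SQL clause order requires GROUP BY first

Fix: Reorder: SELECT … FROM … GROUP BY … ORDER BY …

Corrected query:
SELECT dept, AVG(salary) AS a FROM employees GROUP BY dept ORDER BY a

Result:
dept        | a      
------------+--------
HR          | 58631.5
Engineering | 97271  
Support     | 157489 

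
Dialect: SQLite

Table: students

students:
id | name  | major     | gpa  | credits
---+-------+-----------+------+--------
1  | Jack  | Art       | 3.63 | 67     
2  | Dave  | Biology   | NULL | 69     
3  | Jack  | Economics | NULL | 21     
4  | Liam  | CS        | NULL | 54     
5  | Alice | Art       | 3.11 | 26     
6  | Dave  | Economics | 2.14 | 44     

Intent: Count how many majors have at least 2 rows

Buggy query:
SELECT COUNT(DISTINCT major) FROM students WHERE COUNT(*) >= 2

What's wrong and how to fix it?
Bug: WHERE filters individual rows, not groups, so a group-level COUNT is invalid there

Fix: Group first with HAVING COUNT(*) >= 2, then COUNT the resulting groups

Corrected query:
SELECT COUNT(*) FROM (SELECT major FROM students GROUP BY major HAVING COUNT(*) >= 2)

Result:
COUNT(*)
--------
2       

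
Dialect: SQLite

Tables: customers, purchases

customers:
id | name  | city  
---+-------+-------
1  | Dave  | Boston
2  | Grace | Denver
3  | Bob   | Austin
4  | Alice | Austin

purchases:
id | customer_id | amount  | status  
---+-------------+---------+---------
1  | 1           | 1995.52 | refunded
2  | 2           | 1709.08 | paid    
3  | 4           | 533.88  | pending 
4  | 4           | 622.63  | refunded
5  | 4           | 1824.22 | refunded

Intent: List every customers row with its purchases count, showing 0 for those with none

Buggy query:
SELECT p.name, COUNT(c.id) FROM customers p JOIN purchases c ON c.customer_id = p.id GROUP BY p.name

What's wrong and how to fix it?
Bug: An inner join excludes parents with zero children

Fix: Switch to LEFT JOIN to retain unmatched parent rows

Corrected query:
SELECT p.name, COUNT(c.id) FROM customers p LEFT JOIN purchases c ON c.customer_id = p.id GROUP BY p.name

Result:
name  | COUNT(c.id)
------+------------
Alice | 3          
Bob   | 0          
Dave  | 1          
Grace | 1          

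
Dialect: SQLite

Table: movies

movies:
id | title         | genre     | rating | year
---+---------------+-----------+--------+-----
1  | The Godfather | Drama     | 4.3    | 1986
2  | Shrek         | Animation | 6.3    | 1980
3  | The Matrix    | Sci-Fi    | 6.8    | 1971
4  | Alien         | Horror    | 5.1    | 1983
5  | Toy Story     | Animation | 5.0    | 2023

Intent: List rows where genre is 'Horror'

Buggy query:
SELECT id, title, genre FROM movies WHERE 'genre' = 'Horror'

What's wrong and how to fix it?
Bug: 'genre' in single quotes is a string literal, not the column; the comparison is literal-vs-literal and never true

Fix: Reference the column as genre without single quotes

Corrected query:
SELECT id, title, genre FROM movies WHERE genre = 'Horror'

Result:
id | title | genre 
---+-------+-------
4  | Alien | Horror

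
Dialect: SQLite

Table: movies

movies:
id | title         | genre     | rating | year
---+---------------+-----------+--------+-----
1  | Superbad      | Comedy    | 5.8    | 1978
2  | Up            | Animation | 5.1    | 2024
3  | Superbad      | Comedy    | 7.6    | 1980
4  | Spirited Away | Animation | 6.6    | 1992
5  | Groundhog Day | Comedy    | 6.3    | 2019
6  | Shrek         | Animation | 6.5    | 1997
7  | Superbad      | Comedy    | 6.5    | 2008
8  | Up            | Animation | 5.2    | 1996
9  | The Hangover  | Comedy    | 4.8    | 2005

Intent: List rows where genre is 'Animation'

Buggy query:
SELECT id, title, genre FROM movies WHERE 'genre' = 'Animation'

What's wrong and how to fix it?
Bug: 'genre' in single quotes is a string literal, not the column; the comparison is literal-vs-literal and never true

Fix: Remove the quotes around the column name (or use double quotes for an identifier)

Corrected query:
SELECT id, title, genre FROM movies WHERE genre = 'Animation'

Result:
id | title         | genre    
---+---------------+----------
2  | Up            | Animation
4  | Spirited Away | Animation
6  | Shrek         | Animation
8  | Up            | Animation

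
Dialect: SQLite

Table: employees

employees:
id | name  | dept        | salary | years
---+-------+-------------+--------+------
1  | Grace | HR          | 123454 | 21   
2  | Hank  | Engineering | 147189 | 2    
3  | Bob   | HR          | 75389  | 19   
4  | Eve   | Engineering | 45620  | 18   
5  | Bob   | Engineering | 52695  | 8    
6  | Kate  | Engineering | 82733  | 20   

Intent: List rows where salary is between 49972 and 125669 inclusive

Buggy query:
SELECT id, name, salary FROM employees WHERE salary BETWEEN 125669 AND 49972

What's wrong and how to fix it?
Bug: BETWEEN expects the lower bound first; with 125669 AND 49972 the range is empty

Fix: Write BETWEEN 49972 AND 125669

Corrected query:
SELECT id, name, salary FROM employees WHERE salary BETWEEN 49972 AND 125669

Result:
id | name  | salary
---+-------+-------
1  | Grace | 123454
3  | Bob   | 75389 
5  | Bob   | 52695 
6  | Kate  | 82733 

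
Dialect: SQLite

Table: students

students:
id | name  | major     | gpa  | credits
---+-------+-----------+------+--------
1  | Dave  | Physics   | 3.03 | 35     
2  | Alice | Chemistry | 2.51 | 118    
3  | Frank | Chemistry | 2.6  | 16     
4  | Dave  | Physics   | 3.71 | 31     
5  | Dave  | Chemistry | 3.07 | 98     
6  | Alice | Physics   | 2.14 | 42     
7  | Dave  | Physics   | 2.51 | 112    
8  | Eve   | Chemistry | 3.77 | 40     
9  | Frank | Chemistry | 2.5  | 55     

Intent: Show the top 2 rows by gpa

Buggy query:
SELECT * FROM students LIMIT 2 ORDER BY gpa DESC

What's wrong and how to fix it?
Bug: ORDER BY cannot follow LIMIT; LIMIT is the final clause

Fix: Sort with ORDER BY, then apply LIMIT

Corrected query:
SELECT * FROM students ORDER BY gpa DESC LIMIT 2

Result:
id | name | major     | gpa  | credits
---+------+-----------+------+--------
8  | Eve  | Chemistry | 3.77 | 40     
4  | Dave | Physics   | 3.71 | 31     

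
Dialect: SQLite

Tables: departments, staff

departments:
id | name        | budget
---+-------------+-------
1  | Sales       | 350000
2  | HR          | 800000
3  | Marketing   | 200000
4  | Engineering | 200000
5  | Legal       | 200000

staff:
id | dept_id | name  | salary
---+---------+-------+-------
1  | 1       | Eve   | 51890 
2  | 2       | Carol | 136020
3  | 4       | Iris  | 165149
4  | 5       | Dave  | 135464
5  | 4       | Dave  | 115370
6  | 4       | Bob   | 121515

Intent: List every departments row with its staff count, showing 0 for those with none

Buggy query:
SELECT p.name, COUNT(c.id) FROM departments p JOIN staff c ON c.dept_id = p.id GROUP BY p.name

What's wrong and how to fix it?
Bug: INNER JOIN drops departments rows that have no matching staff rows

Fix: Switch to LEFT JOIN to retain unmatched parent rows

Corrected query:
SELECT p.name, COUNT(c.id) FROM departments p LEFT JOIN staff c ON c.dept_id = p.id GROUP BY p.name

Result:
name        | COUNT(c.id)
------------+------------
Engineering | 3          
HR          | 1          
Legal       | 1          
Marketing   | 0          
Sales       | 1          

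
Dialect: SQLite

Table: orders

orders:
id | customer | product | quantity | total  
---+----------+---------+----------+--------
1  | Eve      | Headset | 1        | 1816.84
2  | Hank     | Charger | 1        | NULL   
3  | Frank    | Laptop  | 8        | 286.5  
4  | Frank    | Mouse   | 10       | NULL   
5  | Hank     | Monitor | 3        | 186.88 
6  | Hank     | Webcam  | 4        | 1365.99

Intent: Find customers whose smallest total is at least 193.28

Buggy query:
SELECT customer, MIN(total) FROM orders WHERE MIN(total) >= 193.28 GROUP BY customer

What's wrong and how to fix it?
Bug: MIN() in WHERE is a misuse of aggregate

Fix: Use HAVING for the per-group MIN condition

Corrected query:
SELECT customer, MIN(total) FROM orders GROUP BY customer HAVING MIN(total) >= 193.28

Result:
customer | MIN(total)
---------+-----------
Eve      | 1816.84   
Frank    | 286.5     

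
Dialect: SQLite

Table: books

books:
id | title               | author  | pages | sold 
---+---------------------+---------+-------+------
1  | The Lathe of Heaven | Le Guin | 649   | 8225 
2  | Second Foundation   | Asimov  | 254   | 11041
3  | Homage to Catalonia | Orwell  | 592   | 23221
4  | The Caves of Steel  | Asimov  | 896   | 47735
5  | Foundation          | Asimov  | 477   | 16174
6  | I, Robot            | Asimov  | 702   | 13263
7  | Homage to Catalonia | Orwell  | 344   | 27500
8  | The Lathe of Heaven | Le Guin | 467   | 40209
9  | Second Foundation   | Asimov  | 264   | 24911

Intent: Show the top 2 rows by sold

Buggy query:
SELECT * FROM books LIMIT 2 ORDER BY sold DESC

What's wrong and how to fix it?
Bug: ORDER BY cannot follow LIMIT; LIMIT is the final clause

Fix: Sort with ORDER BY, then apply LIMIT

Corrected query:
SELECT * FROM books ORDER BY sold DESC LIMIT 2

Result:
id | title               | author  | pages | sold 
---+---------------------+---------+-------+------
4  | The Caves of Steel  | Asimov  | 896   | 47735
8  | The Lathe of Heaven | Le Guin | 467   | 40209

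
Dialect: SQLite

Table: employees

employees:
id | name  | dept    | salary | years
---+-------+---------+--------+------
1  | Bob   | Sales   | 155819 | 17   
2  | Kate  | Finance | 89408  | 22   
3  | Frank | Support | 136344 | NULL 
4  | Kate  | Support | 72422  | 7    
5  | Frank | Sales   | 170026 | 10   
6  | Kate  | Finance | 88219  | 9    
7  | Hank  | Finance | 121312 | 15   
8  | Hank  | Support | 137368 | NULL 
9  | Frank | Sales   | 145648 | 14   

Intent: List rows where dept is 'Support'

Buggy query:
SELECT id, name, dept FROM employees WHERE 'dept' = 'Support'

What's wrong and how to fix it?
Bug: 'dept' in single quotes is a string literal, not the column; the comparison is literal-vs-literal and never true

Fix: Remove the quotes around the column name (or use double quotes for an identifier)

Corrected query:
SELECT id, name, dept FROM employees WHERE dept = 'Support'

Result:
id | name  | dept   
---+-------+--------
3  | Frank | Support
4  | Kate  | Support
8  | Hank  | Support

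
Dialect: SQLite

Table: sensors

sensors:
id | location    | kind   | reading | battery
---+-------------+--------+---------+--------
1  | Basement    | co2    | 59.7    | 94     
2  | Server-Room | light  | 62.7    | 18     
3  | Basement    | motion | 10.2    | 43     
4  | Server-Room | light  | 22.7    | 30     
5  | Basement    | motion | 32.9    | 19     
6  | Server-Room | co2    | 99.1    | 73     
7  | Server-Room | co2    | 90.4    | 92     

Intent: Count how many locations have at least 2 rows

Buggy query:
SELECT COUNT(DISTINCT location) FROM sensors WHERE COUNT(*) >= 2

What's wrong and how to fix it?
Bug: WHERE filters individual rows, not groups, so a group-level COUNT is invalid there

Fix: Use a subquery that GROUPs and filters with HAVING, then count its rows

Corrected query:
SELECT COUNT(*) FROM (SELECT location FROM sensors GROUP BY location HAVING COUNT(*) >= 2)

Result:
COUNT(*)
--------
2       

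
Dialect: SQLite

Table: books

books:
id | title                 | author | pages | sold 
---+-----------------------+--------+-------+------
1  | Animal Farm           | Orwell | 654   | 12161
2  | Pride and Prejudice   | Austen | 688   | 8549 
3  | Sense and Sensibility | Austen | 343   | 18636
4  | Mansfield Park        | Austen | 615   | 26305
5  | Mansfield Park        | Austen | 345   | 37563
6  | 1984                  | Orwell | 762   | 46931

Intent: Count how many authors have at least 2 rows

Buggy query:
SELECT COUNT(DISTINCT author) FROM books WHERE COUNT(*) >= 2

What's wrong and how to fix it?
Bug: WHERE filters individual rows, not groups, so a group-level COUNT is invalid there

Fix: Use a subquery that GROUPs and filters with HAVING, then count its rows

Corrected query:
SELECT COUNT(*) FROM (SELECT author FROM books GROUP BY author HAVING COUNT(*) >= 2)

Result:
COUNT(*)
--------
2       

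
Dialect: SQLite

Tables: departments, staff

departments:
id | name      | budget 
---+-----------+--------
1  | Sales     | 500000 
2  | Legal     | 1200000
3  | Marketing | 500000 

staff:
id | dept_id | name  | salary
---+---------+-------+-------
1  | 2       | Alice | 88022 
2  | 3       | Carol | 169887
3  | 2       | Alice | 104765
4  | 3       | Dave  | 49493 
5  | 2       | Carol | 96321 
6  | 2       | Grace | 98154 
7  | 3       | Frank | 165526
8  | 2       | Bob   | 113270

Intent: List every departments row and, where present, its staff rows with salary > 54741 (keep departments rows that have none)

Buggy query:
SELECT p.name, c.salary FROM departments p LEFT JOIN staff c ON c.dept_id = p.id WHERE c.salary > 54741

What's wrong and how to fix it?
Bug: Filtering c.salary in WHERE discards the NULL rows produced by LEFT JOIN, turning it into an inner join

Fix: Put 'c.salary > 54741' in the JOIN's ON clause instead of WHERE

Corrected query:
SELECT p.name, c.salary FROM departments p LEFT JOIN staff c ON c.dept_id = p.id AND c.salary > 54741

Result:
name      | salary
----------+-------
Sales     | NULL  
Legal     | 88022 
Legal     | 96321 
Legal     | 98154 
Legal     | 104765
Legal     | 113270
Marketing | 165526
Marketing | 169887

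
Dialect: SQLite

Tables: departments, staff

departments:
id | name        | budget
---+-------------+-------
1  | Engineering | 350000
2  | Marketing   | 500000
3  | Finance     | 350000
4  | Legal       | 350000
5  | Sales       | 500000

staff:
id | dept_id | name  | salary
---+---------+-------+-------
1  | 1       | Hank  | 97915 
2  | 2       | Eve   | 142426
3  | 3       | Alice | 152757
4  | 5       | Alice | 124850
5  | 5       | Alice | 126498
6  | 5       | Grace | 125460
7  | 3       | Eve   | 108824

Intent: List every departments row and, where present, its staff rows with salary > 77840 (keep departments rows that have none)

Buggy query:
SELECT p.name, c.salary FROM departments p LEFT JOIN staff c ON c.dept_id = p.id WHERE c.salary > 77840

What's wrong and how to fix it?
Bug: A WHERE condition on the right-hand table after LEFT JOIN drops unmatched parents

Fix: Move the right-table condition into the ON clause so unmatched parents are kept

Corrected query:
SELECT p.name, c.salary FROM departments p LEFT JOIN staff c ON c.dept_id = p.id AND c.salary > 77840

Result:
name        | salary
------------+-------
Engineering | 97915 
Marketing   | 142426
Finance     | 108824
Finance     | 152757
Legal       | NULL  
Sales       | 124850
Sales       | 125460
Sales       | 126498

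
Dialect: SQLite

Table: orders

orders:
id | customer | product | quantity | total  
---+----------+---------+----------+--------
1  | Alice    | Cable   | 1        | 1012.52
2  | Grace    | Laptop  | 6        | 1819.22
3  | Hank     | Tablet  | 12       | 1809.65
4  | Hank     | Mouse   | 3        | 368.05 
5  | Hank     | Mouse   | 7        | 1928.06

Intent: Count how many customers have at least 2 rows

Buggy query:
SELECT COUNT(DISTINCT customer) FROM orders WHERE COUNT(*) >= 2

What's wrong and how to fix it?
Bug: COUNT(*) cannot appear in WHERE; the per-group count doesn't exist yet

Fix: Use a subquery that GROUPs and filters with HAVING, then count its rows

Corrected query:
SELECT COUNT(*) FROM (SELECT customer FROM orders GROUP BY customer HAVING COUNT(*) >= 2)

Result:
COUNT(*)
--------
1       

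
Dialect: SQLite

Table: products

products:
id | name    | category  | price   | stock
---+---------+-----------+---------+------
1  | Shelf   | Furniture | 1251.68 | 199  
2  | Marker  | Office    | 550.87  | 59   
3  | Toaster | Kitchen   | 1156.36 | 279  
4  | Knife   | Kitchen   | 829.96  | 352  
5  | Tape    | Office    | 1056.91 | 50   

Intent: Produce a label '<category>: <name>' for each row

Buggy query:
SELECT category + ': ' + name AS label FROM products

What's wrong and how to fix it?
Bug: '+' is numeric addition; on text columns SQLite converts them to 0 instead of concatenating

Fix: Use the || operator for string concatenation

Corrected query:
SELECT category || ': ' || name AS label FROM products

Result:
label           
----------------
Furniture: Shelf
Office: Marker  
Kitchen: Toaster
Kitchen: Knife  
Office: Tape    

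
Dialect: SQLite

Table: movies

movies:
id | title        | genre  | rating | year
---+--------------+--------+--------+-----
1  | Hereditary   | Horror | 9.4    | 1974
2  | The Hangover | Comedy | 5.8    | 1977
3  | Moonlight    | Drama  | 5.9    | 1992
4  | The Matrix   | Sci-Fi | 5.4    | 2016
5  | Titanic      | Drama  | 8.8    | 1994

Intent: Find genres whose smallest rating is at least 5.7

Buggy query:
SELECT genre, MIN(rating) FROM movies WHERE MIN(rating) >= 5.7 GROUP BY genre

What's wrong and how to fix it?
Bug: MIN() in WHERE is a misuse of aggregate

Fix: Replace WHERE with HAVING after the GROUP BY

Corrected query:
SELECT genre, MIN(rating) FROM movies GROUP BY genre HAVING MIN(rating) >= 5.7

Result:
genre  | MIN(rating)
-------+------------
Comedy | 5.8        
Drama  | 5.9        
Horror | 9.4        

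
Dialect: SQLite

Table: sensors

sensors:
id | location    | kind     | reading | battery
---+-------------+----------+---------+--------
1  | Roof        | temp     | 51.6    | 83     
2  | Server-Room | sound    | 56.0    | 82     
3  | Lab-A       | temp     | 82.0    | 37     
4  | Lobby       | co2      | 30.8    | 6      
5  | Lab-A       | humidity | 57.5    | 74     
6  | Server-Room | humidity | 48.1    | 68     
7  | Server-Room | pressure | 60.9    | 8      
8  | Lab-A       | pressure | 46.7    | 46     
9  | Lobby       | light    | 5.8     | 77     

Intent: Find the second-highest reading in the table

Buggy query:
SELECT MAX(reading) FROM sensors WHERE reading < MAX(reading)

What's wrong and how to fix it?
Bug: MAX(reading) on the right of the comparison is an aggregate-in-WHERE error

Fix: Compute the overall MAX in a subquery, then take MAX of rows below it

Corrected query:
SELECT MAX(reading) FROM sensors WHERE reading < (SELECT MAX(reading) FROM sensors)

Result:
MAX(reading)
------------
60.9        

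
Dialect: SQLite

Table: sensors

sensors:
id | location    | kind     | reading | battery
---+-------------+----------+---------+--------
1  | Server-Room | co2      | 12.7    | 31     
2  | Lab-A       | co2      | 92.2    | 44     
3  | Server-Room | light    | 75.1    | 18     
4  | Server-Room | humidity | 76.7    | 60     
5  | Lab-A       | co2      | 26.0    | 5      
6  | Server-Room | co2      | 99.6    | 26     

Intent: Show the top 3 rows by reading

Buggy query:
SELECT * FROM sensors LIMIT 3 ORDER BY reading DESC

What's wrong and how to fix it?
Bug: ORDER BY cannot follow LIMIT; LIMIT is the final clause

Fix: Sort with ORDER BY, then apply LIMIT

Corrected query:
SELECT * FROM sensors ORDER BY reading DESC LIMIT 3

Result:
id | location    | kind     | reading | battery
---+-------------+----------+---------+--------
6  | Server-Room | co2      | 99.6    | 26     
2  | Lab-A       | co2      | 92.2    | 44     
4  | Server-Room | humidity | 76.7    | 60     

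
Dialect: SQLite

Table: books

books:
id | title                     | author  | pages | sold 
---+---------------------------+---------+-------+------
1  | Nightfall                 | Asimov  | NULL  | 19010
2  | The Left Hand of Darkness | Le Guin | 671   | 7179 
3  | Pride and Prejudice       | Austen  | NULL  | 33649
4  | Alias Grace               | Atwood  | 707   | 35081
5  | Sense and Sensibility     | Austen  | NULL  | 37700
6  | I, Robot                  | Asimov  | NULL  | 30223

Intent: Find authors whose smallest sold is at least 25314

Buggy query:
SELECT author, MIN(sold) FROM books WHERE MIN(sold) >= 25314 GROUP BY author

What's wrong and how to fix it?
Bug: MIN() in WHERE is a misuse of aggregate

Fix: Replace WHERE with HAVING after the GROUP BY

Corrected query:
SELECT author, MIN(sold) FROM books GROUP BY author HAVING MIN(sold) >= 25314

Result:
author | MIN(sold)
-------+----------
Atwood | 35081    
Austen | 33649    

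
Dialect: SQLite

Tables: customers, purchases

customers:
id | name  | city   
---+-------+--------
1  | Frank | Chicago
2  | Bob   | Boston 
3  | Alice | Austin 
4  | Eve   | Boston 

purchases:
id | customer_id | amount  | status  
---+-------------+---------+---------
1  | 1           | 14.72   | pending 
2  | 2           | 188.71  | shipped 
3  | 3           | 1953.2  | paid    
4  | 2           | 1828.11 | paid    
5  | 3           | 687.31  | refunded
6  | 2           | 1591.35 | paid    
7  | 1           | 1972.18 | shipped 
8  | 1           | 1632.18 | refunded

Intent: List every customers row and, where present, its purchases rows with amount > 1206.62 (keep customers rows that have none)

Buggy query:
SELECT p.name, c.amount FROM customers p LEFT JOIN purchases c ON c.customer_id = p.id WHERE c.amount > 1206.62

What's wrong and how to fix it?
Bug: Filtering c.amount in WHERE discards the NULL rows produced by LEFT JOIN, turning it into an inner join

Fix: Put 'c.amount > 1206.62' in the JOIN's ON clause instead of WHERE

Corrected query:
SELECT p.name, c.amount FROM customers p LEFT JOIN purchases c ON c.customer_id = p.id AND c.amount > 1206.62

Result:
name  | amount 
------+--------
Frank | 1632.18
Frank | 1972.18
Bob   | 1591.35
Bob   | 1828.11
Alice | 1953.2 
Eve   | NULL   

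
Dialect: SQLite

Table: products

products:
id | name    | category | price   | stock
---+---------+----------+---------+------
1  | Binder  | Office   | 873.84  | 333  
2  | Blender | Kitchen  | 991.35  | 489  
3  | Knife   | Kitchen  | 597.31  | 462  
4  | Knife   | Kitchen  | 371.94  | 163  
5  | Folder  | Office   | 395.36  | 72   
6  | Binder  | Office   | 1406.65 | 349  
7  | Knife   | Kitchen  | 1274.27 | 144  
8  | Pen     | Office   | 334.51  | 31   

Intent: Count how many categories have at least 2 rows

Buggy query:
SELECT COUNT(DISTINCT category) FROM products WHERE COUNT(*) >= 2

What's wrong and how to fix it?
Bug: WHERE filters individual rows, not groups, so a group-level COUNT is invalid there

Fix: Use a subquery that GROUPs and filters with HAVING, then count its rows

Corrected query:
SELECT COUNT(*) FROM (SELECT category FROM products GROUP BY category HAVING COUNT(*) >= 2)

Result:
COUNT(*)
--------
2       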